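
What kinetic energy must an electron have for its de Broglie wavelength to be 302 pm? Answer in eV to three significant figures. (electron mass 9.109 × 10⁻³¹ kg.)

p = h/λ = 6.626 × 10⁻³⁴ / 3.020 × 10⁻¹⁰ = 2.194 × 10⁻²⁴ kg·m/s.
KE = p²/(2m) = (2.194 × 10⁻²⁴)² / (2 × 9.109 × 10⁻³¹) = 2.642 × 10⁻¹⁸ J = 16.5 eV.

KE = 16.5 eV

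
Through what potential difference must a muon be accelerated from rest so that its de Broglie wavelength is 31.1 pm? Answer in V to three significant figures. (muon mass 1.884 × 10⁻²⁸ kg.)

V = 7.52 V

p = h/λ = 6.626 × 10⁻³⁴ / 3.110 × 10⁻¹¹ = 2.131 × 10⁻²³ kg·m/s.
KE = p²/(2m) = 1.205 × 10⁻¹⁸ J.
V = KE/e = 1.205 × 10⁻¹⁸ / (1.602 × 10⁻¹⁹) = 7.52 V.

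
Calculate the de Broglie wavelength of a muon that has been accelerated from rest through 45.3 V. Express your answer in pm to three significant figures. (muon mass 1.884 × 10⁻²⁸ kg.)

λ = 12.7 pm

KE = eV = 1.602 × 10⁻¹⁹ × 45.30 = 7.257 × 10⁻¹⁸ J.
p = √(2mKE) = √(2 × 1.884 × 10⁻²⁸ × 7.257 × 10⁻¹⁸) = 5.229 × 10⁻²³ kg·m/s.
λ = h/p = 6.626 × 10⁻³⁴ / 5.229 × 10⁻²³ = 1.27 × 10⁻¹¹ m = 12.7 pm.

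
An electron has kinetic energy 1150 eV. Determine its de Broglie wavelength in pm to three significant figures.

λ = 36.2 pm

KE = 1150 eV = 1.842 × 10⁻¹⁶ J.
p = √(2mKE) = √(2 × 9.109 × 10⁻³¹ × 1.842 × 10⁻¹⁶) = 1.832 × 10⁻²³ kg·m/s.
λ = h/p = 6.626 × 10⁻³⁴ / 1.832 × 10⁻²³ = 3.62 × 10⁻¹¹ m = 36.2 pm.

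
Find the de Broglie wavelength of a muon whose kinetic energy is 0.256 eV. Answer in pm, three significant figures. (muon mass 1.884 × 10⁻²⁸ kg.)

λ = 169 pm

KE = 0.256 eV = 4.101 × 10⁻²⁰ J.
p = √(2mKE) = √(2 × 1.884 × 10⁻²⁸ × 4.101 × 10⁻²⁰) = 3.931 × 10⁻²⁴ kg·m/s.
λ = h/p = 6.626 × 10⁻³⁴ / 3.931 × 10⁻²⁴ = 1.69 × 10⁻¹⁰ m = 169 pm.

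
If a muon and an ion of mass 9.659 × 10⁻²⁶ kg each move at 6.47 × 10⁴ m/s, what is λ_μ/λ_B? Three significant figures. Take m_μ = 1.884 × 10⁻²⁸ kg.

λ_μ/λ_B = 513

At fixed v, p = mv so λ = h/(mv) ∝ 1/m.
λ_μ/λ_B = m_B/m_μ = 9.659 × 10⁻²⁶/1.884 × 10⁻²⁸ = 513.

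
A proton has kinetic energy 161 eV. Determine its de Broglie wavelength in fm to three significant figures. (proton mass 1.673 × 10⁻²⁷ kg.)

KE = 161 eV = 2.579 × 10⁻¹⁷ J.
p = √(2mKE) = √(2 × 1.673 × 10⁻²⁷ × 2.579 × 10⁻¹⁷) = 2.938 × 10⁻²² kg·m/s.
λ = h/p = 6.626 × 10⁻³⁴ / 2.938 × 10⁻²² = 2.26 × 10⁻¹² m = 2260 fm.

λ = 2260 fm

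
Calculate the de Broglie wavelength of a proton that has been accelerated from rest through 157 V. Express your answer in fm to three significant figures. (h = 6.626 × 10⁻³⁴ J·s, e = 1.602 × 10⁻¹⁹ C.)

λ = 2280 fm

KE = eV = 1.602 × 10⁻¹⁹ × 157.0 = 2.515 × 10⁻¹⁷ J.
p = √(2mKE) = √(2 × 1.673 × 10⁻²⁷ × 2.515 × 10⁻¹⁷) = 2.901 × 10⁻²² kg·m/s.
λ = h/p = 6.626 × 10⁻³⁴ / 2.901 × 10⁻²² = 2.28 × 10⁻¹² m = 2280 fm.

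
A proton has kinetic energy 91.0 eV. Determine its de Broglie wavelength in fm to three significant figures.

λ = 3000 fm

KE = 91.0 eV = 1.458 × 10⁻¹⁷ J.
p = √(2mKE) = √(2 × 1.673 × 10⁻²⁷ × 1.458 × 10⁻¹⁷) = 2.209 × 10⁻²² kg·m/s.
λ = h/p = 6.626 × 10⁻³⁴ / 2.209 × 10⁻²² = 3.00 × 10⁻¹² m = 3000 fm.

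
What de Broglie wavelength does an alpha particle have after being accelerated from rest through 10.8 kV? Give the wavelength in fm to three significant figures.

KE = 2eV = 2 × 1.602 × 10⁻¹⁹ × 1.080 × 10⁴ = 3.460 × 10⁻¹⁵ J.
p = √(2mKE) = √(2 × 6.645 × 10⁻²⁷ × 3.460 × 10⁻¹⁵) = 6.781 × 10⁻²¹ kg·m/s.
λ = h/p = 6.626 × 10⁻³⁴ / 6.781 × 10⁻²¹ = 9.77 × 10⁻¹⁴ m = 97.7 fm.

λ = 97.7 fm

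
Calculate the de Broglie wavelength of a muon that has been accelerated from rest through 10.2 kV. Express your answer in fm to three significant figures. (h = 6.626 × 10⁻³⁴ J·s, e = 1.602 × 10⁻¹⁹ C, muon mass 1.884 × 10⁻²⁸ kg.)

KE = eV = 1.602 × 10⁻¹⁹ × 1.020 × 10⁴ = 1.634 × 10⁻¹⁵ J.
p = √(2mKE) = √(2 × 1.884 × 10⁻²⁸ × 1.634 × 10⁻¹⁵) = 7.847 × 10⁻²² kg·m/s.
λ = h/p = 6.626 × 10⁻³⁴ / 7.847 × 10⁻²² = 8.44 × 10⁻¹³ m = 844 fm.

λ = 844 fm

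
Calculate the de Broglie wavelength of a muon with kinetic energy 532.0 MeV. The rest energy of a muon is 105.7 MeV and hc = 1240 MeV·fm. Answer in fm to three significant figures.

Total energy E = KE + m₀c² = 532.0 + 105.7 = 637.7 MeV.
(pc)² = E² − (m₀c²)² = (637.7)² − (105.7)² = 3.955 × 10⁵ MeV², so pc = 628.9 MeV.
λ = hc/(pc) = 1240 MeV·fm / 628.9 MeV = 1.97 fm.

λ = 1.97 fm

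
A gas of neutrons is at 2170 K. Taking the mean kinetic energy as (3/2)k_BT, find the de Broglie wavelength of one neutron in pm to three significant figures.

λ = 54.0 pm

KE = (3/2)k_BT = 1.5 × 1.381 × 10⁻²³ × 2170 = 4.495 × 10⁻²⁰ J.
p = √(2mKE) = √(2 × 1.675 × 10⁻²⁷ × 4.495 × 10⁻²⁰) = 1.227 × 10⁻²³ kg·m/s.
λ = h/p = 5.40 × 10⁻¹¹ m = 54.0 pm.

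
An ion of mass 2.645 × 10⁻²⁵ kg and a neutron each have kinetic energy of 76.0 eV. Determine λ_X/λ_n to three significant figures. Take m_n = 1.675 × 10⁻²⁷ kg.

λ_X/λ_n = 0.0796

At fixed KE, p = √(2mKE) so λ = h/p ∝ 1/√m.
λ_X/λ_n = √(m_n/m_X) = √(1.675 × 10⁻²⁷/2.645 × 10⁻²⁵) = √(6.333 × 10⁻³) = 0.0796.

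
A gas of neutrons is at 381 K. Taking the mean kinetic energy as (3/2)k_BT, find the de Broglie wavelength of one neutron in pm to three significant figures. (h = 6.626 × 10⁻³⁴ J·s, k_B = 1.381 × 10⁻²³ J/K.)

KE = (3/2)k_BT = 1.5 × 1.381 × 10⁻²³ × 381 = 7.892 × 10⁻²¹ J.
p = √(2mKE) = √(2 × 1.675 × 10⁻²⁷ × 7.892 × 10⁻²¹) = 5.142 × 10⁻²⁴ kg·m/s.
λ = h/p = 1.29 × 10⁻¹⁰ m = 129 pm.

λ = 129 pm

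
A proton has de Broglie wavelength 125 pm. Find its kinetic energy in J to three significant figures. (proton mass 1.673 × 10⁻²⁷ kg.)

p = h/λ = 6.626 × 10⁻³⁴ / 1.250 × 10⁻¹⁰ = 5.301 × 10⁻²⁴ kg·m/s.
KE = p²/(2m) = (5.301 × 10⁻²⁴)² / (2 × 1.673 × 10⁻²⁷) = 8.398 × 10⁻²¹ J = 8.40 × 10⁻²¹ J.

KE = 8.40 × 10⁻²¹ J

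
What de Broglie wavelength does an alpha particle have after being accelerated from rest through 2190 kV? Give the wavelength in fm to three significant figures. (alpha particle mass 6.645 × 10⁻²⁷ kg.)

λ = 6.86 fm

KE = 2eV = 2 × 1.602 × 10⁻¹⁹ × 2.190 × 10⁶ = 7.017 × 10⁻¹³ J.
p = √(2mKE) = √(2 × 6.645 × 10⁻²⁷ × 7.017 × 10⁻¹³) = 9.657 × 10⁻²⁰ kg·m/s.
λ = h/p = 6.626 × 10⁻³⁴ / 9.657 × 10⁻²⁰ = 6.86 × 10⁻¹⁵ m = 6.86 fm.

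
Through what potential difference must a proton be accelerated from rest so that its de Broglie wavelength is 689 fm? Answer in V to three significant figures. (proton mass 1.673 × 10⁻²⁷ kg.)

p = h/λ = 6.626 × 10⁻³⁴ / 6.890 × 10⁻¹³ = 9.617 × 10⁻²² kg·m/s.
KE = p²/(2m) = 2.764 × 10⁻¹⁶ J.
V = KE/e = 2.764 × 10⁻¹⁶ / (1.602 × 10⁻¹⁹) = 1730 V.

V = 1730 V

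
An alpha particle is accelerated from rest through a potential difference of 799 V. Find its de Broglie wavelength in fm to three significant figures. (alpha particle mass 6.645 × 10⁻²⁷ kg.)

λ = 359 fm

KE = 2eV = 2 × 1.602 × 10⁻¹⁹ × 799.0 = 2.560 × 10⁻¹⁶ J.
p = √(2mKE) = √(2 × 6.645 × 10⁻²⁷ × 2.560 × 10⁻¹⁶) = 1.845 × 10⁻²¹ kg·m/s.
λ = h/p = 6.626 × 10⁻³⁴ / 1.845 × 10⁻²¹ = 3.59 × 10⁻¹³ m = 359 fm.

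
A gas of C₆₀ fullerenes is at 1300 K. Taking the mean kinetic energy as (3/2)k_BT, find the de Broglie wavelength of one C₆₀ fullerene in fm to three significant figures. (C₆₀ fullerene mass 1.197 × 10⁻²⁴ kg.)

KE = (3/2)k_BT = 1.5 × 1.381 × 10⁻²³ × 1300 = 2.693 × 10⁻²⁰ J.
p = √(2mKE) = √(2 × 1.197 × 10⁻²⁴ × 2.693 × 10⁻²⁰) = 2.539 × 10⁻²² kg·m/s.
λ = h/p = 2.61 × 10⁻¹² m = 2610 fm.

λ = 2610 fm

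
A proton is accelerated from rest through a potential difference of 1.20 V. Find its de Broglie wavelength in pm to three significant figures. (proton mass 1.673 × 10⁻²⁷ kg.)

λ = 26.1 pm

KE = eV = 1.602 × 10⁻¹⁹ × 1.200 = 1.922 × 10⁻¹⁹ J.
p = √(2mKE) = √(2 × 1.673 × 10⁻²⁷ × 1.922 × 10⁻¹⁹) = 2.536 × 10⁻²³ kg·m/s.
λ = h/p = 6.626 × 10⁻³⁴ / 2.536 × 10⁻²³ = 2.61 × 10⁻¹¹ m = 26.1 pm.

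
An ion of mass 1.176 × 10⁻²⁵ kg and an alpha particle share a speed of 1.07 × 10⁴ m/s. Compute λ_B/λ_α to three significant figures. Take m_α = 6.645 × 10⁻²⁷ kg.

At fixed v, p = mv so λ = h/(mv) ∝ 1/m.
λ_B/λ_α = m_α/m_B = 6.645 × 10⁻²⁷/1.176 × 10⁻²⁵ = 0.0565.

λ_B/λ_α = 0.0565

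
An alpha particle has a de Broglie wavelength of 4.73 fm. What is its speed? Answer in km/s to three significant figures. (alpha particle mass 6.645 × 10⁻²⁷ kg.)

p = h/λ = 6.626 × 10⁻³⁴ / 4.730 × 10⁻¹⁵ = 1.401 × 10⁻¹⁹ kg·m/s.
v = p/m = 1.401 × 10⁻¹⁹ / 6.645 × 10⁻²⁷ = 2.11 × 10⁷ m/s = 2.11 × 10⁴ km/s.

v = 2.11 × 10⁴ km/s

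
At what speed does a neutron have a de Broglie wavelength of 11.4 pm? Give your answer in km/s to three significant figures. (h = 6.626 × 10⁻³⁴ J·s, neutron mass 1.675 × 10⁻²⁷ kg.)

p = h/λ = 6.626 × 10⁻³⁴ / 1.140 × 10⁻¹¹ = 5.812 × 10⁻²³ kg·m/s.
v = p/m = 5.812 × 10⁻²³ / 1.675 × 10⁻²⁷ = 3.47 × 10⁴ m/s = 34.7 km/s.

v = 34.7 km/s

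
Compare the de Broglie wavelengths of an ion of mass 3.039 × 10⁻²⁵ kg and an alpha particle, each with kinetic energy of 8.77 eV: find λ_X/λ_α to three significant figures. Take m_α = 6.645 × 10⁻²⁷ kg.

λ_X/λ_α = 0.148

At fixed KE, p = √(2mKE) so λ = h/p ∝ 1/√m.
λ_X/λ_α = √(m_α/m_X) = √(6.645 × 10⁻²⁷/3.039 × 10⁻²⁵) = √(0.02187) = 0.148.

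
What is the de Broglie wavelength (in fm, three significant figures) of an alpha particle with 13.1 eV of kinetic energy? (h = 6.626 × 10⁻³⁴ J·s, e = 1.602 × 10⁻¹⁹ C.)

KE = 13.1 eV = 2.099 × 10⁻¹⁸ J.
p = √(2mKE) = √(2 × 6.645 × 10⁻²⁷ × 2.099 × 10⁻¹⁸) = 1.670 × 10⁻²² kg·m/s.
λ = h/p = 6.626 × 10⁻³⁴ / 1.670 × 10⁻²² = 3.97 × 10⁻¹² m = 3970 fm.

λ = 3970 fm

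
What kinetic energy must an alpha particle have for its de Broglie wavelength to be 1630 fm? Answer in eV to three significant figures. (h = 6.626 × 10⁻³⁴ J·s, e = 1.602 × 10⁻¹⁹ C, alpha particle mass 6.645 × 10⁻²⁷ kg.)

p = h/λ = 6.626 × 10⁻³⁴ / 1.630 × 10⁻¹² = 4.065 × 10⁻²² kg·m/s.
KE = p²/(2m) = (4.065 × 10⁻²²)² / (2 × 6.645 × 10⁻²⁷) = 1.243 × 10⁻¹⁷ J = 77.6 eV.

KE = 77.6 eV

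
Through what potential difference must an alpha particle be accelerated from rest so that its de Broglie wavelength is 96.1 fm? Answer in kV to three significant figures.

p = h/λ = 6.626 × 10⁻³⁴ / 9.610 × 10⁻¹⁴ = 6.895 × 10⁻²¹ kg·m/s.
KE = p²/(2m) = 3.577 × 10⁻¹⁵ J.
V = KE/2e = 3.577 × 10⁻¹⁵ / (2 × 1.602 × 10⁻¹⁹) = 11.2 kV.

V = 11.2 kV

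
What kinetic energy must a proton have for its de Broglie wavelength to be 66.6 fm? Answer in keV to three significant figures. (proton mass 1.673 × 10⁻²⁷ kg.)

p = h/λ = 6.626 × 10⁻³⁴ / 6.660 × 10⁻¹⁴ = 9.949 × 10⁻²¹ kg·m/s.
KE = p²/(2m) = (9.949 × 10⁻²¹)² / (2 × 1.673 × 10⁻²⁷) = 2.958 × 10⁻¹⁴ J = 185 keV.

KE = 185 keV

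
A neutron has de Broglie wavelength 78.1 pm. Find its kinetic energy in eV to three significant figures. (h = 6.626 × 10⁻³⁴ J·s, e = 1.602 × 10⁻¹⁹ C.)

p = h/λ = 6.626 × 10⁻³⁴ / 7.810 × 10⁻¹¹ = 8.484 × 10⁻²⁴ kg·m/s.
KE = p²/(2m) = (8.484 × 10⁻²⁴)² / (2 × 1.675 × 10⁻²⁷) = 2.149 × 10⁻²⁰ J = 0.134 eV.

KE = 0.134 eV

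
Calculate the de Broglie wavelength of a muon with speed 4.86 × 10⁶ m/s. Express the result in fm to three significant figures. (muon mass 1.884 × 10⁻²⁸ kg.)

p = mv = 1.884 × 10⁻²⁸ × 4.86 × 10⁶ = 9.156 × 10⁻²² kg·m/s.
λ = h/p = 6.626 × 10⁻³⁴ / 9.156 × 10⁻²² = 7.24 × 10⁻¹³ m = 724 fm.

λ = 724 fm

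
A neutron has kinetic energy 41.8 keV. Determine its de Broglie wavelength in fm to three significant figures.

λ = 140 fm

KE = 41.8 keV = 6.696 × 10⁻¹⁵ J.
p = √(2mKE) = √(2 × 1.675 × 10⁻²⁷ × 6.696 × 10⁻¹⁵) = 4.736 × 10⁻²¹ kg·m/s.
λ = h/p = 6.626 × 10⁻³⁴ / 4.736 × 10⁻²¹ = 1.40 × 10⁻¹³ m = 140 fm.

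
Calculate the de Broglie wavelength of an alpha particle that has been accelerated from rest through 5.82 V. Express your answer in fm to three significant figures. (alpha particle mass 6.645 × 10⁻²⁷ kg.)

λ = 4210 fm

KE = 2eV = 2 × 1.602 × 10⁻¹⁹ × 5.820 = 1.865 × 10⁻¹⁸ J.
p = √(2mKE) = √(2 × 6.645 × 10⁻²⁷ × 1.865 × 10⁻¹⁸) = 1.574 × 10⁻²² kg·m/s.
λ = h/p = 6.626 × 10⁻³⁴ / 1.574 × 10⁻²² = 4.21 × 10⁻¹² m = 4210 fm.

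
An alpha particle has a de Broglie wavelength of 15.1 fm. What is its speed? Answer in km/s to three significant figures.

p = h/λ = 6.626 × 10⁻³⁴ / 1.510 × 10⁻¹⁴ = 4.388 × 10⁻²⁰ kg·m/s.
v = p/m = 4.388 × 10⁻²⁰ / 6.645 × 10⁻²⁷ = 6.60 × 10⁶ m/s = 6600 km/s.

v = 6600 km/s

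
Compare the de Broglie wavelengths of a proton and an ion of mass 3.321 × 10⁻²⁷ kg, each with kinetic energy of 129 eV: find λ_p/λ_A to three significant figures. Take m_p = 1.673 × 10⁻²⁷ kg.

At fixed KE, p = √(2mKE) so λ = h/p ∝ 1/√m.
λ_p/λ_A = √(m_A/m_p) = √(3.321 × 10⁻²⁷/1.673 × 10⁻²⁷) = √(1.985) = 1.41.

λ_p/λ_A = 1.41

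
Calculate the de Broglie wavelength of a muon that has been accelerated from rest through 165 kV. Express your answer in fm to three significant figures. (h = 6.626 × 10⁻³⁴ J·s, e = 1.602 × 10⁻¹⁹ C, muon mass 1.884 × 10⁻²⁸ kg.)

KE = eV = 1.602 × 10⁻¹⁹ × 1.650 × 10⁵ = 2.643 × 10⁻¹⁴ J.
p = √(2mKE) = √(2 × 1.884 × 10⁻²⁸ × 2.643 × 10⁻¹⁴) = 3.156 × 10⁻²¹ kg·m/s.
λ = h/p = 6.626 × 10⁻³⁴ / 3.156 × 10⁻²¹ = 2.10 × 10⁻¹³ m = 210 fm.

λ = 210 fm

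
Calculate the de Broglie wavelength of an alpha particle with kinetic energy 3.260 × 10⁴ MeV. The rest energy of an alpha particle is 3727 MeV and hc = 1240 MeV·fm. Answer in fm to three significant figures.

Total energy E = KE + m₀c² = 3.260 × 10⁴ + 3727 = 36327 MeV.
(pc)² = E² − (m₀c²)² = (36327)² − (3727)² = 1.306 × 10⁹ MeV², so pc = 3.614 × 10⁴ MeV.
λ = hc/(pc) = 1240 MeV·fm / 3.614 × 10⁴ MeV = 0.0343 fm.

λ = 0.0343 fm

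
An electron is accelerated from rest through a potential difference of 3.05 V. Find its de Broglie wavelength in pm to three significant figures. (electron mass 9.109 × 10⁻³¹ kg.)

λ = 702 pm

KE = eV = 1.602 × 10⁻¹⁹ × 3.050 = 4.886 × 10⁻¹⁹ J.
p = √(2mKE) = √(2 × 9.109 × 10⁻³¹ × 4.886 × 10⁻¹⁹) = 9.435 × 10⁻²⁵ kg·m/s.
λ = h/p = 6.626 × 10⁻³⁴ / 9.435 × 10⁻²⁵ = 7.02 × 10⁻¹⁰ m = 702 pm.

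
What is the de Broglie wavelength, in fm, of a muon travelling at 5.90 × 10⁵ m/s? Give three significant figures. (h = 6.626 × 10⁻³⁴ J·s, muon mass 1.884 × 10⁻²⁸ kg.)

p = mv = 1.884 × 10⁻²⁸ × 5.90 × 10⁵ = 1.112 × 10⁻²² kg·m/s.
λ = h/p = 6.626 × 10⁻³⁴ / 1.112 × 10⁻²² = 5.96 × 10⁻¹² m = 5960 fm.

λ = 5960 fm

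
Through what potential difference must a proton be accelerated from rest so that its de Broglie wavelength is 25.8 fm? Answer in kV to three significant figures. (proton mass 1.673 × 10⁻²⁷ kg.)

p = h/λ = 6.626 × 10⁻³⁴ / 2.580 × 10⁻¹⁴ = 2.568 × 10⁻²⁰ kg·m/s.
KE = p²/(2m) = 1.971 × 10⁻¹³ J.
V = KE/e = 1.971 × 10⁻¹³ / (1.602 × 10⁻¹⁹) = 1230 kV.

V = 1230 kV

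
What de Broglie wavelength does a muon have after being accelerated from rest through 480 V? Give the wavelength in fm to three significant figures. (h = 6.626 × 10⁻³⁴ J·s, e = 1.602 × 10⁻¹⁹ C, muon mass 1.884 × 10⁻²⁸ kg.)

KE = eV = 1.602 × 10⁻¹⁹ × 480.0 = 7.690 × 10⁻¹⁷ J.
p = √(2mKE) = √(2 × 1.884 × 10⁻²⁸ × 7.690 × 10⁻¹⁷) = 1.702 × 10⁻²² kg·m/s.
λ = h/p = 6.626 × 10⁻³⁴ / 1.702 × 10⁻²² = 3.89 × 10⁻¹² m = 3890 fm.

λ = 3890 fm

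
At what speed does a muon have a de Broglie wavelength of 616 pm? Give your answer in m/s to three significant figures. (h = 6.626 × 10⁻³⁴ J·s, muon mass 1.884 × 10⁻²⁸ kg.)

p = h/λ = 6.626 × 10⁻³⁴ / 6.160 × 10⁻¹⁰ = 1.076 × 10⁻²⁴ kg·m/s.
v = p/m = 1.076 × 10⁻²⁴ / 1.884 × 10⁻²⁸ = 5.71 × 10³ m/s = 5710 m/s.

v = 5710 m/s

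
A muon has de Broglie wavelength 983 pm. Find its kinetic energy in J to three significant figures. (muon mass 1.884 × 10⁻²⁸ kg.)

KE = 1.21 × 10⁻²¹ J

p = h/λ = 6.626 × 10⁻³⁴ / 9.830 × 10⁻¹⁰ = 6.741 × 10⁻²⁵ kg·m/s.
KE = p²/(2m) = (6.741 × 10⁻²⁵)² / (2 × 1.884 × 10⁻²⁸) = 1.206 × 10⁻²¹ J = 1.21 × 10⁻²¹ J.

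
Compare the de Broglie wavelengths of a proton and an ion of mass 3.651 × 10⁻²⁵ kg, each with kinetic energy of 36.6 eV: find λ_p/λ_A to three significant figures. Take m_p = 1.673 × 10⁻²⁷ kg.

λ_p/λ_A = 14.8

At fixed KE, p = √(2mKE) so λ = h/p ∝ 1/√m.
λ_p/λ_A = √(m_A/m_p) = √(3.651 × 10⁻²⁵/1.673 × 10⁻²⁷) = √(218.2) = 14.8.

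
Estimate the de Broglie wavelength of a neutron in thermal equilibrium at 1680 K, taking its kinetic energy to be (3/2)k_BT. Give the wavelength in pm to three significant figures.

KE = (3/2)k_BT = 1.5 × 1.381 × 10⁻²³ × 1680 = 3.480 × 10⁻²⁰ J.
p = √(2mKE) = √(2 × 1.675 × 10⁻²⁷ × 3.480 × 10⁻²⁰) = 1.080 × 10⁻²³ kg·m/s.
λ = h/p = 6.14 × 10⁻¹¹ m = 61.4 pm.

λ = 61.4 pm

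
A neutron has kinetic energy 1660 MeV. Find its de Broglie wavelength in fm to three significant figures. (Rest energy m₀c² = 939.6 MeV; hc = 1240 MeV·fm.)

λ = 0.512 fm

Total energy E = KE + m₀c² = 1660 + 939.6 = 2599.6 MeV.
(pc)² = E² − (m₀c²)² = (2599.6)² − (939.6)² = 5.875 × 10⁶ MeV², so pc = 2424 MeV.
λ = hc/(pc) = 1240 MeV·fm / 2424 MeV = 0.512 fm.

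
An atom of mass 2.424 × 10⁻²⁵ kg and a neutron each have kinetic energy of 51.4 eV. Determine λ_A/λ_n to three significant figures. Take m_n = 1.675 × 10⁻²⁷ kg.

λ_A/λ_n = 0.0831

At fixed KE, p = √(2mKE) so λ = h/p ∝ 1/√m.
λ_A/λ_n = √(m_n/m_A) = √(1.675 × 10⁻²⁷/2.424 × 10⁻²⁵) = √(6.910 × 10⁻³) = 0.0831.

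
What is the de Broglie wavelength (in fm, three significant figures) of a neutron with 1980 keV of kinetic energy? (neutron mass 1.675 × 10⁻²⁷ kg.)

KE = 1980 keV = 3.172 × 10⁻¹³ J.
p = √(2mKE) = √(2 × 1.675 × 10⁻²⁷ × 3.172 × 10⁻¹³) = 3.260 × 10⁻²⁰ kg·m/s.
λ = h/p = 6.626 × 10⁻³⁴ / 3.260 × 10⁻²⁰ = 2.03 × 10⁻¹⁴ m = 20.3 fm.

λ = 20.3 fm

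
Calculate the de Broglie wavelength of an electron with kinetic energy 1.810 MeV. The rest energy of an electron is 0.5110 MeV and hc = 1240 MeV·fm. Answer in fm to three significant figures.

Total energy E = KE + m₀c² = 1.810 + 0.5110 = 2.3210 MeV.
(pc)² = E² − (m₀c²)² = (2.3210)² − (0.5110)² = 5.126 MeV², so pc = 2.264 MeV.
λ = hc/(pc) = 1240 MeV·fm / 2.264 MeV = 548 fm.

λ = 548 fm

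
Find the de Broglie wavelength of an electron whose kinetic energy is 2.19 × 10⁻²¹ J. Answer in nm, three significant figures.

p = √(2mKE) = √(2 × 9.109 × 10⁻³¹ × 2.190 × 10⁻²¹) = 6.316 × 10⁻²⁶ kg·m/s.
λ = h/p = 6.626 × 10⁻³⁴ / 6.316 × 10⁻²⁶ = 1.05 × 10⁻⁸ m = 10.5 nm.

λ = 10.5 nm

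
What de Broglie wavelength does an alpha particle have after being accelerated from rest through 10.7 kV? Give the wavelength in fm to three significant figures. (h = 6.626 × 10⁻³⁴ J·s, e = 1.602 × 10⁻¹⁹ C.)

KE = 2eV = 2 × 1.602 × 10⁻¹⁹ × 1.070 × 10⁴ = 3.428 × 10⁻¹⁵ J.
p = √(2mKE) = √(2 × 6.645 × 10⁻²⁷ × 3.428 × 10⁻¹⁵) = 6.750 × 10⁻²¹ kg·m/s.
λ = h/p = 6.626 × 10⁻³⁴ / 6.750 × 10⁻²¹ = 9.82 × 10⁻¹⁴ m = 98.2 fm.

λ = 98.2 fm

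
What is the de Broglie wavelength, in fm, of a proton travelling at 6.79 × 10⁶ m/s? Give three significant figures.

λ = 58.3 fm

p = mv = 1.673 × 10⁻²⁷ × 6.79 × 10⁶ = 1.136 × 10⁻²⁰ kg·m/s.
λ = h/p = 6.626 × 10⁻³⁴ / 1.136 × 10⁻²⁰ = 5.83 × 10⁻¹⁴ m = 58.3 fm.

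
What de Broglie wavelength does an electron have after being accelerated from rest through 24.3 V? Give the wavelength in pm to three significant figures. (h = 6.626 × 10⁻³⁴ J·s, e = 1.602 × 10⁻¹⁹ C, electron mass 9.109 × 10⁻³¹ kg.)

KE = eV = 1.602 × 10⁻¹⁹ × 24.30 = 3.893 × 10⁻¹⁸ J.
p = √(2mKE) = √(2 × 9.109 × 10⁻³¹ × 3.893 × 10⁻¹⁸) = 2.663 × 10⁻²⁴ kg·m/s.
λ = h/p = 6.626 × 10⁻³⁴ / 2.663 × 10⁻²⁴ = 2.49 × 10⁻¹⁰ m = 249 pm.

λ = 249 pm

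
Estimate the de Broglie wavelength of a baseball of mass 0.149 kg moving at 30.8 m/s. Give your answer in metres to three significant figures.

λ = 1.44 × 10⁻³⁴ m

p = mv = 0.149 × 30.8 = 4.589 kg·m/s.
λ = h/p = 6.626 × 10⁻³⁴ / 4.589 = 1.44 × 10⁻³⁴ m.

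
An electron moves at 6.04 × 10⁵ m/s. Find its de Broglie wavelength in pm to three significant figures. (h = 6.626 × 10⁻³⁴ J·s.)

p = mv = 9.109 × 10⁻³¹ × 6.04 × 10⁵ = 5.502 × 10⁻²⁵ kg·m/s.
λ = h/p = 6.626 × 10⁻³⁴ / 5.502 × 10⁻²⁵ = 1.20 × 10⁻⁹ m = 1200 pm.

λ = 1200 pm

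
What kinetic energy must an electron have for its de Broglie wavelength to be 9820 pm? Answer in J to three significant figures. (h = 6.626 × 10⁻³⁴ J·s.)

KE = 2.50 × 10⁻²¹ J

p = h/λ = 6.626 × 10⁻³⁴ / 9.820 × 10⁻⁹ = 6.747 × 10⁻²⁶ kg·m/s.
KE = p²/(2m) = (6.747 × 10⁻²⁶)² / (2 × 9.109 × 10⁻³¹) = 2.499 × 10⁻²¹ J = 2.50 × 10⁻²¹ J.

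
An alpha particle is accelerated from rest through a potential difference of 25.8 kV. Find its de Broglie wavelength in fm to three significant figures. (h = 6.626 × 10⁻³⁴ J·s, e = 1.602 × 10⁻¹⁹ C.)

λ = 63.2 fm

KE = 2eV = 2 × 1.602 × 10⁻¹⁹ × 2.580 × 10⁴ = 8.266 × 10⁻¹⁵ J.
p = √(2mKE) = √(2 × 6.645 × 10⁻²⁷ × 8.266 × 10⁻¹⁵) = 1.048 × 10⁻²⁰ kg·m/s.
λ = h/p = 6.626 × 10⁻³⁴ / 1.048 × 10⁻²⁰ = 6.32 × 10⁻¹⁴ m = 63.2 fm.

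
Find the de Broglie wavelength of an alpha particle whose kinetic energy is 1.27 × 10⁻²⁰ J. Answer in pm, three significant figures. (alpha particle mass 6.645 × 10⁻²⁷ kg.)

λ = 51.0 pm

p = √(2mKE) = √(2 × 6.645 × 10⁻²⁷ × 1.270 × 10⁻²⁰) = 1.299 × 10⁻²³ kg·m/s.
λ = h/p = 6.626 × 10⁻³⁴ / 1.299 × 10⁻²³ = 5.10 × 10⁻¹¹ m = 51.0 pm.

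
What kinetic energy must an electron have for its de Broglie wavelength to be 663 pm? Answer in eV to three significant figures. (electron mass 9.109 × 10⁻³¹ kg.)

KE = 3.42 eV

p = h/λ = 6.626 × 10⁻³⁴ / 6.630 × 10⁻¹⁰ = 9.994 × 10⁻²⁵ kg·m/s.
KE = p²/(2m) = (9.994 × 10⁻²⁵)² / (2 × 9.109 × 10⁻³¹) = 5.482 × 10⁻¹⁹ J = 3.42 eV.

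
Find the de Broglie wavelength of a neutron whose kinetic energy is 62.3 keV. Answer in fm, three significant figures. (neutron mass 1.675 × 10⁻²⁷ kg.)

KE = 62.3 keV = 9.980 × 10⁻¹⁵ J.
p = √(2mKE) = √(2 × 1.675 × 10⁻²⁷ × 9.980 × 10⁻¹⁵) = 5.782 × 10⁻²¹ kg·m/s.
λ = h/p = 6.626 × 10⁻³⁴ / 5.782 × 10⁻²¹ = 1.15 × 10⁻¹³ m = 115 fm.

λ = 115 fm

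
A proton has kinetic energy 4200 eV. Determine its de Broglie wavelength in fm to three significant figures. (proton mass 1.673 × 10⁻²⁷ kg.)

KE = 4200 eV = 6.728 × 10⁻¹⁶ J.
p = √(2mKE) = √(2 × 1.673 × 10⁻²⁷ × 6.728 × 10⁻¹⁶) = 1.500 × 10⁻²¹ kg·m/s.
λ = h/p = 6.626 × 10⁻³⁴ / 1.500 × 10⁻²¹ = 4.42 × 10⁻¹³ m = 442 fm.

λ = 442 fm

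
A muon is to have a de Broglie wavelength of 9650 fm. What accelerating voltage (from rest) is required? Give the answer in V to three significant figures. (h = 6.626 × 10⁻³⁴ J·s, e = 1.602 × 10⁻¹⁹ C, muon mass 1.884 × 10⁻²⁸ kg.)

V = 78.1 V

p = h/λ = 6.626 × 10⁻³⁴ / 9.650 × 10⁻¹² = 6.866 × 10⁻²³ kg·m/s.
KE = p²/(2m) = 1.251 × 10⁻¹⁷ J.
V = KE/e = 1.251 × 10⁻¹⁷ / (1.602 × 10⁻¹⁹) = 78.1 V.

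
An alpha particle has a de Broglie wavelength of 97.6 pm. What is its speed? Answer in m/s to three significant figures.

p = h/λ = 6.626 × 10⁻³⁴ / 9.760 × 10⁻¹¹ = 6.789 × 10⁻²⁴ kg·m/s.
v = p/m = 6.789 × 10⁻²⁴ / 6.645 × 10⁻²⁷ = 1.02 × 10³ m/s = 1020 m/s.

v = 1020 m/s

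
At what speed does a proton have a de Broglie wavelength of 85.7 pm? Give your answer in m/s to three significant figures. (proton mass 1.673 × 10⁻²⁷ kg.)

p = h/λ = 6.626 × 10⁻³⁴ / 8.570 × 10⁻¹¹ = 7.732 × 10⁻²⁴ kg·m/s.
v = p/m = 7.732 × 10⁻²⁴ / 1.673 × 10⁻²⁷ = 4.62 × 10³ m/s = 4620 m/s.

v = 4620 m/s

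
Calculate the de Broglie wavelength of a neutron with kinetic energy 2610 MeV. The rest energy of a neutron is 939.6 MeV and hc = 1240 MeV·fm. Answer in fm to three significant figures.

Total energy E = KE + m₀c² = 2610 + 939.6 = 3549.6 MeV.
(pc)² = E² − (m₀c²)² = (3549.6)² − (939.6)² = 1.172 × 10⁷ MeV², so pc = 3423 MeV.
λ = hc/(pc) = 1240 MeV·fm / 3423 MeV = 0.362 fm.

λ = 0.362 fm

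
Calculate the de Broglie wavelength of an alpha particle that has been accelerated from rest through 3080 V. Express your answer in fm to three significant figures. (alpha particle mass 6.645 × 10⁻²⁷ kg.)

λ = 183 fm

KE = 2eV = 2 × 1.602 × 10⁻¹⁹ × 3080 = 9.868 × 10⁻¹⁶ J.
p = √(2mKE) = √(2 × 6.645 × 10⁻²⁷ × 9.868 × 10⁻¹⁶) = 3.621 × 10⁻²¹ kg·m/s.
λ = h/p = 6.626 × 10⁻³⁴ / 3.621 × 10⁻²¹ = 1.83 × 10⁻¹³ m = 183 fm.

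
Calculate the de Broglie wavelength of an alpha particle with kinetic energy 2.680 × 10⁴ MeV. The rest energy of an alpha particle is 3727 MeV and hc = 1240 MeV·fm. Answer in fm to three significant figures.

Total energy E = KE + m₀c² = 2.680 × 10⁴ + 3727 = 30527 MeV.
(pc)² = E² − (m₀c²)² = (30527)² − (3727)² = 9.180 × 10⁸ MeV², so pc = 3.030 × 10⁴ MeV.
λ = hc/(pc) = 1240 MeV·fm / 3.030 × 10⁴ MeV = 0.0409 fm.

λ = 0.0409 fm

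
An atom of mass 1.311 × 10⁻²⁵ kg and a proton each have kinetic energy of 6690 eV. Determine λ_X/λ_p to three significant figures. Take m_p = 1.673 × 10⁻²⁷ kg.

λ_X/λ_p = 0.113

At fixed KE, p = √(2mKE) so λ = h/p ∝ 1/√m.
λ_X/λ_p = √(m_p/m_X) = √(1.673 × 10⁻²⁷/1.311 × 10⁻²⁵) = √(0.01276) = 0.113.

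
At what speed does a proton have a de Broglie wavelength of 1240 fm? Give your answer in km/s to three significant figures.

p = h/λ = 6.626 × 10⁻³⁴ / 1.240 × 10⁻¹² = 5.344 × 10⁻²² kg·m/s.
v = p/m = 5.344 × 10⁻²² / 1.673 × 10⁻²⁷ = 3.19 × 10⁵ m/s = 319 km/s.

v = 319 km/s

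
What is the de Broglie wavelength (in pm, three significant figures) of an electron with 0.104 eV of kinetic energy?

KE = 0.104 eV = 1.666 × 10⁻²⁰ J.
p = √(2mKE) = √(2 × 9.109 × 10⁻³¹ × 1.666 × 10⁻²⁰) = 1.742 × 10⁻²⁵ kg·m/s.
λ = h/p = 6.626 × 10⁻³⁴ / 1.742 × 10⁻²⁵ = 3.80 × 10⁻⁹ m = 3800 pm.

λ = 3800 pm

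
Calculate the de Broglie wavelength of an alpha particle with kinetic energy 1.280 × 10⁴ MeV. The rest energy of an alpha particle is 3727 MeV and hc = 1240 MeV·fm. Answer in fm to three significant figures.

Total energy E = KE + m₀c² = 1.280 × 10⁴ + 3727 = 16527 MeV.
(pc)² = E² − (m₀c²)² = (16527)² − (3727)² = 2.593 × 10⁸ MeV², so pc = 1.610 × 10⁴ MeV.
λ = hc/(pc) = 1240 MeV·fm / 1.610 × 10⁴ MeV = 0.0770 fm.

λ = 0.0770 fm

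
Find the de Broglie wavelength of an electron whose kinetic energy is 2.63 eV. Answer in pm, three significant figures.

KE = 2.63 eV = 4.213 × 10⁻¹⁹ J.
p = √(2mKE) = √(2 × 9.109 × 10⁻³¹ × 4.213 × 10⁻¹⁹) = 8.761 × 10⁻²⁵ kg·m/s.
λ = h/p = 6.626 × 10⁻³⁴ / 8.761 × 10⁻²⁵ = 7.56 × 10⁻¹⁰ m = 756 pm.

λ = 756 pm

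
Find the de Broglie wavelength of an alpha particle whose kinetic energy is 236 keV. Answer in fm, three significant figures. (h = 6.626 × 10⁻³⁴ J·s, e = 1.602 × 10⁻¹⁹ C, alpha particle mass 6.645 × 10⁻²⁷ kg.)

KE = 236 keV = 3.781 × 10⁻¹⁴ J.
p = √(2mKE) = √(2 × 6.645 × 10⁻²⁷ × 3.781 × 10⁻¹⁴) = 2.242 × 10⁻²⁰ kg·m/s.
λ = h/p = 6.626 × 10⁻³⁴ / 2.242 × 10⁻²⁰ = 2.96 × 10⁻¹⁴ m = 29.6 fm.

λ = 29.6 fm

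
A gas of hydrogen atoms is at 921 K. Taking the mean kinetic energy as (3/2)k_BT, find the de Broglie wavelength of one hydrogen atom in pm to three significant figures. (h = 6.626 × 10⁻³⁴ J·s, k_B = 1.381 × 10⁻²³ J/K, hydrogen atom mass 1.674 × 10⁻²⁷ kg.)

KE = (3/2)k_BT = 1.5 × 1.381 × 10⁻²³ × 921 = 1.908 × 10⁻²⁰ J.
p = √(2mKE) = √(2 × 1.674 × 10⁻²⁷ × 1.908 × 10⁻²⁰) = 7.992 × 10⁻²⁴ kg·m/s.
λ = h/p = 8.29 × 10⁻¹¹ m = 82.9 pm.

λ = 82.9 pm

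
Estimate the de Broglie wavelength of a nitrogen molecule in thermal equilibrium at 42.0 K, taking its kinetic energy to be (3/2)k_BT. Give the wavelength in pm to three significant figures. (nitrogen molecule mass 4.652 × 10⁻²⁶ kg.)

λ = 73.6 pm

KE = (3/2)k_BT = 1.5 × 1.381 × 10⁻²³ × 42.0 = 8.700 × 10⁻²² J.
p = √(2mKE) = √(2 × 4.652 × 10⁻²⁶ × 8.700 × 10⁻²²) = 8.997 × 10⁻²⁴ kg·m/s.
λ = h/p = 7.36 × 10⁻¹¹ m = 73.6 pm.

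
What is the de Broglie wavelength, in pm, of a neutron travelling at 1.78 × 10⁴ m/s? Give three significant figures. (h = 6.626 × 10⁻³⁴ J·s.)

p = mv = 1.675 × 10⁻²⁷ × 1.78 × 10⁴ = 2.982 × 10⁻²³ kg·m/s.
λ = h/p = 6.626 × 10⁻³⁴ / 2.982 × 10⁻²³ = 2.22 × 10⁻¹¹ m = 22.2 pm.

λ = 22.2 pm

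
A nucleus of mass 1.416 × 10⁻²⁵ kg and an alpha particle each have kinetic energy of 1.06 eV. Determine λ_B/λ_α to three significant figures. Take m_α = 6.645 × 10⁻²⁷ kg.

At fixed KE, p = √(2mKE) so λ = h/p ∝ 1/√m.
λ_B/λ_α = √(m_α/m_B) = √(6.645 × 10⁻²⁷/1.416 × 10⁻²⁵) = √(0.04693) = 0.217.

λ_B/λ_α = 0.217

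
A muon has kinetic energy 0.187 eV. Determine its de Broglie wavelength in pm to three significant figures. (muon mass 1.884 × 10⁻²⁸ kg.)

KE = 0.187 eV = 2.996 × 10⁻²⁰ J.
p = √(2mKE) = √(2 × 1.884 × 10⁻²⁸ × 2.996 × 10⁻²⁰) = 3.360 × 10⁻²⁴ kg·m/s.
λ = h/p = 6.626 × 10⁻³⁴ / 3.360 × 10⁻²⁴ = 1.97 × 10⁻¹⁰ m = 197 pm.

λ = 197 pm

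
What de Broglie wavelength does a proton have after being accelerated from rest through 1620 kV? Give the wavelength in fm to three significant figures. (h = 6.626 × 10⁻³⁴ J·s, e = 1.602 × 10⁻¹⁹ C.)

λ = 22.5 fm

KE = eV = 1.602 × 10⁻¹⁹ × 1.620 × 10⁶ = 2.595 × 10⁻¹³ J.
p = √(2mKE) = √(2 × 1.673 × 10⁻²⁷ × 2.595 × 10⁻¹³) = 2.947 × 10⁻²⁰ kg·m/s.
λ = h/p = 6.626 × 10⁻³⁴ / 2.947 × 10⁻²⁰ = 2.25 × 10⁻¹⁴ m = 22.5 fm.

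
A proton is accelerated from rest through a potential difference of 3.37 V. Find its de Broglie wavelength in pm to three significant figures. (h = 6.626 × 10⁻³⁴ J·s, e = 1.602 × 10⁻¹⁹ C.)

KE = eV = 1.602 × 10⁻¹⁹ × 3.370 = 5.399 × 10⁻¹⁹ J.
p = √(2mKE) = √(2 × 1.673 × 10⁻²⁷ × 5.399 × 10⁻¹⁹) = 4.250 × 10⁻²³ kg·m/s.
λ = h/p = 6.626 × 10⁻³⁴ / 4.250 × 10⁻²³ = 1.56 × 10⁻¹¹ m = 15.6 pm.

λ = 15.6 pm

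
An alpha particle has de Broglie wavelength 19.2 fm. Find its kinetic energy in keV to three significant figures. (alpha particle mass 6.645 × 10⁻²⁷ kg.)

p = h/λ = 6.626 × 10⁻³⁴ / 1.920 × 10⁻¹⁴ = 3.451 × 10⁻²⁰ kg·m/s.
KE = p²/(2m) = (3.451 × 10⁻²⁰)² / (2 × 6.645 × 10⁻²⁷) = 8.961 × 10⁻¹⁴ J = 559 keV.

KE = 559 keV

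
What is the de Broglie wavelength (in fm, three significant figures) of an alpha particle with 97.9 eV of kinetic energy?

KE = 97.9 eV = 1.568 × 10⁻¹⁷ J.
p = √(2mKE) = √(2 × 6.645 × 10⁻²⁷ × 1.568 × 10⁻¹⁷) = 4.565 × 10⁻²² kg·m/s.
λ = h/p = 6.626 × 10⁻³⁴ / 4.565 × 10⁻²² = 1.45 × 10⁻¹² m = 1450 fm.

λ = 1450 fm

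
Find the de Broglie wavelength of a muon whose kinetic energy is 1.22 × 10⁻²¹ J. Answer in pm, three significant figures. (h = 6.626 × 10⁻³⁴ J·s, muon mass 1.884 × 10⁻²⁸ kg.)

p = √(2mKE) = √(2 × 1.884 × 10⁻²⁸ × 1.220 × 10⁻²¹) = 6.780 × 10⁻²⁵ kg·m/s.
λ = h/p = 6.626 × 10⁻³⁴ / 6.780 × 10⁻²⁵ = 9.77 × 10⁻¹⁰ m = 977 pm.

λ = 977 pm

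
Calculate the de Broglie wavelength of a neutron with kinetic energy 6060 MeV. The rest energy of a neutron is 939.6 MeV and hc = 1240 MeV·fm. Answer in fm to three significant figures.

λ = 0.179 fm

Total energy E = KE + m₀c² = 6060 + 939.6 = 6999.6 MeV.
(pc)² = E² − (m₀c²)² = (6999.6)² − (939.6)² = 4.811 × 10⁷ MeV², so pc = 6936 MeV.
λ = hc/(pc) = 1240 MeV·fm / 6936 MeV = 0.179 fm.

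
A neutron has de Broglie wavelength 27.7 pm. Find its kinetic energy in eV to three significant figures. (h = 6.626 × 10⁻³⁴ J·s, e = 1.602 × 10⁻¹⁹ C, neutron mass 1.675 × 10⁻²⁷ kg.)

KE = 1.07 eV

p = h/λ = 6.626 × 10⁻³⁴ / 2.770 × 10⁻¹¹ = 2.392 × 10⁻²³ kg·m/s.
KE = p²/(2m) = (2.392 × 10⁻²³)² / (2 × 1.675 × 10⁻²⁷) = 1.708 × 10⁻¹⁹ J = 1.07 eV.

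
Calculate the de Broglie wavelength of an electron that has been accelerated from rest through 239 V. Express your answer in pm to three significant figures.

λ = 79.3 pm

KE = eV = 1.602 × 10⁻¹⁹ × 239.0 = 3.829 × 10⁻¹⁷ J.
p = √(2mKE) = √(2 × 9.109 × 10⁻³¹ × 3.829 × 10⁻¹⁷) = 8.352 × 10⁻²⁴ kg·m/s.
λ = h/p = 6.626 × 10⁻³⁴ / 8.352 × 10⁻²⁴ = 7.93 × 10⁻¹¹ m = 79.3 pm.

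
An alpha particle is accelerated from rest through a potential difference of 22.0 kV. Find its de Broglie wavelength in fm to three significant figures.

KE = 2eV = 2 × 1.602 × 10⁻¹⁹ × 2.200 × 10⁴ = 7.049 × 10⁻¹⁵ J.
p = √(2mKE) = √(2 × 6.645 × 10⁻²⁷ × 7.049 × 10⁻¹⁵) = 9.679 × 10⁻²¹ kg·m/s.
λ = h/p = 6.626 × 10⁻³⁴ / 9.679 × 10⁻²¹ = 6.85 × 10⁻¹⁴ m = 68.5 fm.

λ = 68.5 fm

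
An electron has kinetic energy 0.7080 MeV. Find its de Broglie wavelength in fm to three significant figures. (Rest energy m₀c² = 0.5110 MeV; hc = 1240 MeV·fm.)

λ = 1120 fm

Total energy E = KE + m₀c² = 0.7080 + 0.5110 = 1.2190 MeV.
(pc)² = E² − (m₀c²)² = (1.2190)² − (0.5110)² = 1.225 MeV², so pc = 1.107 MeV.
λ = hc/(pc) = 1240 MeV·fm / 1.107 MeV = 1120 fm.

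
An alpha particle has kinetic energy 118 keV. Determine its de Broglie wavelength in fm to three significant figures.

KE = 118 keV = 1.890 × 10⁻¹⁴ J.
p = √(2mKE) = √(2 × 6.645 × 10⁻²⁷ × 1.890 × 10⁻¹⁴) = 1.585 × 10⁻²⁰ kg·m/s.
λ = h/p = 6.626 × 10⁻³⁴ / 1.585 × 10⁻²⁰ = 4.18 × 10⁻¹⁴ m = 41.8 fm.

λ = 41.8 fm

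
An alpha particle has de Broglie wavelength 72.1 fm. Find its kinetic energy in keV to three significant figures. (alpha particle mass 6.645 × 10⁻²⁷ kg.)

KE = 39.7 keV

p = h/λ = 6.626 × 10⁻³⁴ / 7.210 × 10⁻¹⁴ = 9.190 × 10⁻²¹ kg·m/s.
KE = p²/(2m) = (9.190 × 10⁻²¹)² / (2 × 6.645 × 10⁻²⁷) = 6.355 × 10⁻¹⁵ J = 39.7 keV.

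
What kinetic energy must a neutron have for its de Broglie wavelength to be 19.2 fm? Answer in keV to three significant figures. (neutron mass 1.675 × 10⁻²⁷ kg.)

KE = 2220 keV

p = h/λ = 6.626 × 10⁻³⁴ / 1.920 × 10⁻¹⁴ = 3.451 × 10⁻²⁰ kg·m/s.
KE = p²/(2m) = (3.451 × 10⁻²⁰)² / (2 × 1.675 × 10⁻²⁷) = 3.555 × 10⁻¹³ J = 2220 keV.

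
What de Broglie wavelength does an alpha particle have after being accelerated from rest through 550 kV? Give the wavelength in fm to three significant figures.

KE = 2eV = 2 × 1.602 × 10⁻¹⁹ × 5.500 × 10⁵ = 1.762 × 10⁻¹³ J.
p = √(2mKE) = √(2 × 6.645 × 10⁻²⁷ × 1.762 × 10⁻¹³) = 4.839 × 10⁻²⁰ kg·m/s.
λ = h/p = 6.626 × 10⁻³⁴ / 4.839 × 10⁻²⁰ = 1.37 × 10⁻¹⁴ m = 13.7 fm.

λ = 13.7 fm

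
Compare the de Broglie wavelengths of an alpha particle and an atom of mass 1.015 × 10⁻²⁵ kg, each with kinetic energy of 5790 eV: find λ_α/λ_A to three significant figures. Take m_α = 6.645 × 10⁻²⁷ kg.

λ_α/λ_A = 3.91

At fixed KE, p = √(2mKE) so λ = h/p ∝ 1/√m.
λ_α/λ_A = √(m_A/m_α) = √(1.015 × 10⁻²⁵/6.645 × 10⁻²⁷) = √(15.27) = 3.91.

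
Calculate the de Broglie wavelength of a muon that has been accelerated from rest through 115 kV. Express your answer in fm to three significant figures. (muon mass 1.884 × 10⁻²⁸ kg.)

λ = 251 fm

KE = eV = 1.602 × 10⁻¹⁹ × 1.150 × 10⁵ = 1.842 × 10⁻¹⁴ J.
p = √(2mKE) = √(2 × 1.884 × 10⁻²⁸ × 1.842 × 10⁻¹⁴) = 2.635 × 10⁻²¹ kg·m/s.
λ = h/p = 6.626 × 10⁻³⁴ / 2.635 × 10⁻²¹ = 2.51 × 10⁻¹³ m = 251 fm.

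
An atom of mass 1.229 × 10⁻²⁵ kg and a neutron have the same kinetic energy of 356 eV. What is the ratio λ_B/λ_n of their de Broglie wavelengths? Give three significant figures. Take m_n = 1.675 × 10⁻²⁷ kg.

At fixed KE, p = √(2mKE) so λ = h/p ∝ 1/√m.
λ_B/λ_n = √(m_n/m_B) = √(1.675 × 10⁻²⁷/1.229 × 10⁻²⁵) = √(0.01363) = 0.117.

λ_B/λ_n = 0.117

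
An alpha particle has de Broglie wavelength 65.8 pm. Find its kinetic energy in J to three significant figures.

KE = 7.63 × 10⁻²¹ J

p = h/λ = 6.626 × 10⁻³⁴ / 6.580 × 10⁻¹¹ = 1.007 × 10⁻²³ kg·m/s.
KE = p²/(2m) = (1.007 × 10⁻²³)² / (2 × 6.645 × 10⁻²⁷) = 7.630 × 10⁻²¹ J = 7.63 × 10⁻²¹ J.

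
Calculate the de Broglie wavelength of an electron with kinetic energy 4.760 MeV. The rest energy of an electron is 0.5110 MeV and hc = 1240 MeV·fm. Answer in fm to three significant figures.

Total energy E = KE + m₀c² = 4.760 + 0.5110 = 5.2710 MeV.
(pc)² = E² − (m₀c²)² = (5.2710)² − (0.5110)² = 27.52 MeV², so pc = 5.246 MeV.
λ = hc/(pc) = 1240 MeV·fm / 5.246 MeV = 236 fm.

λ = 236 fm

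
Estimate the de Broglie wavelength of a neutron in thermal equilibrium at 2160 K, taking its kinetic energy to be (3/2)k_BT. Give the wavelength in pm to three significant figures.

KE = (3/2)k_BT = 1.5 × 1.381 × 10⁻²³ × 2160 = 4.474 × 10⁻²⁰ J.
p = √(2mKE) = √(2 × 1.675 × 10⁻²⁷ × 4.474 × 10⁻²⁰) = 1.224 × 10⁻²³ kg·m/s.
λ = h/p = 5.41 × 10⁻¹¹ m = 54.1 pm.

λ = 54.1 pm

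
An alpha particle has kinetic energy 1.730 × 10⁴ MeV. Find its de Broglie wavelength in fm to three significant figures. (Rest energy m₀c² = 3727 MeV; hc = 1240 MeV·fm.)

λ = 0.0599 fm

Total energy E = KE + m₀c² = 1.730 × 10⁴ + 3727 = 21027 MeV.
(pc)² = E² − (m₀c²)² = (21027)² − (3727)² = 4.282 × 10⁸ MeV², so pc = 2.069 × 10⁴ MeV.
λ = hc/(pc) = 1240 MeV·fm / 2.069 × 10⁴ MeV = 0.0599 fm.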